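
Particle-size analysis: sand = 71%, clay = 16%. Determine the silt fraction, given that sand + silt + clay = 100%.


Step 1: sand + silt + clay = 100%
Step 2: silt = 100 - sand - clay
Step 3: silt = 100 - 71 - 16
Step 4: silt = 13%

13


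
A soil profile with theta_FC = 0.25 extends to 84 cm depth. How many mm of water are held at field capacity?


Step 1: Water (mm) = theta_FC * depth (cm) * 10
Step 2: Water = 0.25 * 84 * 10
Step 3: Water = 210.0 mm

210.0


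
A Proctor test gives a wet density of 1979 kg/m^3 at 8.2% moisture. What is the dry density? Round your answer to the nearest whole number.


Step 1: Dry density = wet density / (1 + w/100)
Step 2: Dry density = 1979 / (1 + 8.2/100)
Step 3: Dry density = 1979 / 1.082
Step 4: Dry density = 1829 kg/m^3

1829


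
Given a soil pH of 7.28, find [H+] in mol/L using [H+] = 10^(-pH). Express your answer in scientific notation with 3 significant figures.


Step 1: [H+] = 10^(-pH)
Step 2: [H+] = 10^(-7.28)
Step 3: [H+] = 5.25e-08 mol/L

5.25e-08


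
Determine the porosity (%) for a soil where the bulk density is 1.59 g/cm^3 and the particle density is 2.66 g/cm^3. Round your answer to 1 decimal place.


Step 1: Formula: n = 100 * (1 - BD / PD)
Step 2: n = 100 * (1 - 1.59 / 2.66)
Step 3: n = 100 * (1 - 0.59774)
Step 4: n = 40.2%

40.2


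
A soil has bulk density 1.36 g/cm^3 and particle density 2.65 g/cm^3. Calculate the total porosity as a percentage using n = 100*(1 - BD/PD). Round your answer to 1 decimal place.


Step 1: Formula: n = 100 * (1 - BD / PD)
Step 2: n = 100 * (1 - 1.36 / 2.65)
Step 3: n = 100 * (1 - 0.51321)
Step 4: n = 48.7%

48.7


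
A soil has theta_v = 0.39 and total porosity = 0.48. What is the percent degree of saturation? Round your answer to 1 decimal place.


Step 1: S = 100 * theta_v / n
Step 2: S = 100 * 0.39 / 0.48
Step 3: S = 81.3%

81.3


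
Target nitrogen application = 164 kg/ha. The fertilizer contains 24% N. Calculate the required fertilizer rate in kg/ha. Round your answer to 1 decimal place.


Step 1: Fertilizer rate = target N / (N content / 100)
Step 2: Rate = 164 / (24 / 100)
Step 3: Rate = 164 / 0.24
Step 4: Rate = 683.3 kg/ha

683.3


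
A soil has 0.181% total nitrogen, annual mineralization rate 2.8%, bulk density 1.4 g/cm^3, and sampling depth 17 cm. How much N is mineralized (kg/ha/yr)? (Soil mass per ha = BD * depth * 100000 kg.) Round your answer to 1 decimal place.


Step 1: Soil mass per ha = BD * depth * 100000 = 1.4 * 17 * 100000 = 2380000 kg
Step 2: Total N pool = soil mass * N%/100 = 2380000 * 0.181/100 = 4307.8 kg/ha
Step 3: N mineralized = N pool * rate%/100 = 4307.8 * 2.8/100 = 120.6 kg/ha/yr

120.6


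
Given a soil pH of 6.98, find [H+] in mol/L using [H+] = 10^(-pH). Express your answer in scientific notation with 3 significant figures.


Step 1: [H+] = 10^(-pH)
Step 2: [H+] = 10^(-6.98)
Step 3: [H+] = 1.05e-07 mol/L

1.05e-07


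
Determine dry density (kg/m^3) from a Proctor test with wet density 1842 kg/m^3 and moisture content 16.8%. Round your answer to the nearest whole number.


Step 1: Dry density = wet density / (1 + w/100)
Step 2: Dry density = 1842 / (1 + 16.8/100)
Step 3: Dry density = 1842 / 1.168
Step 4: Dry density = 1577 kg/m^3

1577


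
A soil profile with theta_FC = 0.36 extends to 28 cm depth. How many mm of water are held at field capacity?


Step 1: Water (mm) = theta_FC * depth (cm) * 10
Step 2: Water = 0.36 * 28 * 10
Step 3: Water = 100.8 mm

100.8


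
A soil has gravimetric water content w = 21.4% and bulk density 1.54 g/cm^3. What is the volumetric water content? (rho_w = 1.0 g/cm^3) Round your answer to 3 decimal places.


Step 1: theta = (w / 100) * BD / rho_w
Step 2: theta = (21.4 / 100) * 1.54 / 1.0
Step 3: theta = 0.214 * 1.54
Step 4: theta = 0.33

0.33


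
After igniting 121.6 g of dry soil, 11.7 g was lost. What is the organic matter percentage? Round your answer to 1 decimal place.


Step 1: OM% = 100 * LOI / sample mass
Step 2: OM = 100 * 11.7 / 121.6
Step 3: OM = 9.6%

9.6


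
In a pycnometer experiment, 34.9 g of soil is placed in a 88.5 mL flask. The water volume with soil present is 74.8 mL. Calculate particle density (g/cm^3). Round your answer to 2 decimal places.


Step 1: Volume of solids = flask volume - water volume with soil
Step 2: V_solids = 88.5 - 74.8 = 13.7 mL
Step 3: Particle density = mass / V_solids = 34.9 / 13.7 = 2.55 g/cm^3

2.55


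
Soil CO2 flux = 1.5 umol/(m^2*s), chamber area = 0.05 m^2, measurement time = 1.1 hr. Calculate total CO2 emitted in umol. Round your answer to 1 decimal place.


Step 1: Convert time to seconds: 1.1 hr * 3600 = 3960.0 s
Step 2: Total = flux * area * time_s
Step 3: Total = 1.5 * 0.05 * 3960.0
Step 4: Total = 297.0 umol

297.0


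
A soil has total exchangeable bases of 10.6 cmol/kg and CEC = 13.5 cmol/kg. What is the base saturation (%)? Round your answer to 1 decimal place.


Step 1: BS = 100 * (sum of bases) / CEC
Step 2: BS = 100 * 10.6 / 13.5
Step 3: BS = 78.5%

78.5


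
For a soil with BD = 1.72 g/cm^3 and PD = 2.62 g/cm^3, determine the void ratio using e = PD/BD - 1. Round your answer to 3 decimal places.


Step 1: e = PD / BD - 1
Step 2: e = 2.62 / 1.72 - 1
Step 3: e = 1.52326 - 1
Step 4: e = 0.523

0.523


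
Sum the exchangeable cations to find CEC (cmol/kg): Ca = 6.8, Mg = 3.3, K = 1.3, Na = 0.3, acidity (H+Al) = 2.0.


Step 1: CEC = Ca + Mg + K + Na + (H+Al)
Step 2: CEC = 6.8 + 3.3 + 1.3 + 0.3 + 2.0
Step 3: CEC = 13.7 cmol/kg

13.7


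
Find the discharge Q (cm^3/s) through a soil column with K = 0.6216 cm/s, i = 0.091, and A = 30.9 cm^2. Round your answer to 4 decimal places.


Step 1: Apply Darcy's law: Q = K * i * A
Step 2: Q = 0.6216 * 0.091 * 30.9
Step 3: Q = 1.7479 cm^3/s

1.7479


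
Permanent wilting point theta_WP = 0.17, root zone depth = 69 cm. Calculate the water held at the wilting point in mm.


Step 1: Water (mm) = theta_WP * depth * 10
Step 2: Water = 0.17 * 69 * 10
Step 3: Water = 117.3 mm

117.3


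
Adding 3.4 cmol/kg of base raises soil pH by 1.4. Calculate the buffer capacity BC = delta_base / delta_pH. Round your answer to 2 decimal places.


Step 1: BC = change in base / change in pH
Step 2: BC = 3.4 / 1.4
Step 3: BC = 2.43 cmol/(kg*pH unit)

2.43


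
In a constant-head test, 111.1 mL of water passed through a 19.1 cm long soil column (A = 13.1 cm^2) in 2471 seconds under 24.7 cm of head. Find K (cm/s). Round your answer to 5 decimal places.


Step 1: K = Q * L / (A * t * h)
Step 2: Numerator = 111.1 * 19.1 = 2122.01
Step 3: Denominator = 13.1 * 2471 * 24.7 = 799541.47
Step 4: K = 2122.01 / 799541.47 = 0.00265 cm/s

0.00265


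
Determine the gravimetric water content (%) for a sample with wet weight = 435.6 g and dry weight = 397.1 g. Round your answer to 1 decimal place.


Step 1: Water mass = wet - dry = 435.6 - 397.1 = 38.5 g
Step 2: w = 100 * water mass / dry mass
Step 3: w = 100 * 38.5 / 397.1 = 9.7%

9.7


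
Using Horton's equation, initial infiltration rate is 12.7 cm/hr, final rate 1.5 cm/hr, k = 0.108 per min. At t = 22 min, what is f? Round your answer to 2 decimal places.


Step 1: f = fc + (f0 - fc) * exp(-k * t)
Step 2: exp(-0.108 * 22) = 0.092922
Step 3: f = 1.5 + (12.7 - 1.5) * 0.092922
Step 4: f = 1.5 + 11.2 * 0.092922
Step 5: f = 2.54 cm/hr

2.54


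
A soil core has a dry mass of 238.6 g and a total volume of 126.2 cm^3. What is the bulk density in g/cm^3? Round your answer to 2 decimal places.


Step 1: Identify the formula: BD = dry mass / volume
Step 2: Substitute values: BD = 238.6 / 126.2
Step 3: BD = 1.89 g/cm^3

1.89


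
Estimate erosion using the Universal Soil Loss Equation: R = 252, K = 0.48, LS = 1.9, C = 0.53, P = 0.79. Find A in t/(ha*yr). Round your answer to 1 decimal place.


Step 1: A = R * K * LS * C * P
Step 2: R * K = 252 * 0.48 = 120.96
Step 3: (R*K) * LS = 120.96 * 1.9 = 229.824
Step 4: * C * P = 229.824 * 0.53 * 0.79 = 96.2
Step 5: A = 96.2 t/(ha*yr)

96.2


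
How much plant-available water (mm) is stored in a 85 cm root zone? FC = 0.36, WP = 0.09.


Step 1: Available water = (FC - WP) * depth * 10
Step 2: AW = (0.36 - 0.09) * 85 * 10
Step 3: AW = 0.27 * 85 * 10
Step 4: AW = 229.5 mm

229.5


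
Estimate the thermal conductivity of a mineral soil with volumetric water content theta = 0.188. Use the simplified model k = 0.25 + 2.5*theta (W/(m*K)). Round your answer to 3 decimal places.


Step 1: k = 0.25 + 2.5 * theta
Step 2: k = 0.25 + 2.5 * 0.188
Step 3: k = 0.25 + 0.47
Step 4: k = 0.72 W/(m*K)

0.72


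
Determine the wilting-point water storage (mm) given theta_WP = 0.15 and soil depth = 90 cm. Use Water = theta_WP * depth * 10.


Step 1: Water (mm) = theta_WP * depth * 10
Step 2: Water = 0.15 * 90 * 10
Step 3: Water = 135.0 mm

135.0


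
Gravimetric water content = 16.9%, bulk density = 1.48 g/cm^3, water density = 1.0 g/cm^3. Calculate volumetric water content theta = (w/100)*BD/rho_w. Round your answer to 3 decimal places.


Step 1: theta = (w / 100) * BD / rho_w
Step 2: theta = (16.9 / 100) * 1.48 / 1.0
Step 3: theta = 0.169 * 1.48
Step 4: theta = 0.25

0.25


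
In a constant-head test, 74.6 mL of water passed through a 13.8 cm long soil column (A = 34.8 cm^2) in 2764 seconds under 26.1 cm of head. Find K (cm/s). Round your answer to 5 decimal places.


Step 1: K = Q * L / (A * t * h)
Step 2: Numerator = 74.6 * 13.8 = 1029.48
Step 3: Denominator = 34.8 * 2764 * 26.1 = 2510485.92
Step 4: K = 1029.48 / 2510485.92 = 0.00041 cm/s

0.00041


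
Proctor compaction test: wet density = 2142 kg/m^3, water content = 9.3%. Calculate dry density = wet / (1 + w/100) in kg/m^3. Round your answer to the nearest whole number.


Step 1: Dry density = wet density / (1 + w/100)
Step 2: Dry density = 2142 / (1 + 9.3/100)
Step 3: Dry density = 2142 / 1.093
Step 4: Dry density = 1960 kg/m^3

1960


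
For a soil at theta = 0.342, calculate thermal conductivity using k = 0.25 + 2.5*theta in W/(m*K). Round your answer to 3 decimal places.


Step 1: k = 0.25 + 2.5 * theta
Step 2: k = 0.25 + 2.5 * 0.342
Step 3: k = 0.25 + 0.855
Step 4: k = 1.105 W/(m*K)

1.105


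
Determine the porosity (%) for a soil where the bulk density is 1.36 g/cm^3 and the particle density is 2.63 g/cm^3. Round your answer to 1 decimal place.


Step 1: Formula: n = 100 * (1 - BD / PD)
Step 2: n = 100 * (1 - 1.36 / 2.63)
Step 3: n = 100 * (1 - 0.51711)
Step 4: n = 48.3%

48.3


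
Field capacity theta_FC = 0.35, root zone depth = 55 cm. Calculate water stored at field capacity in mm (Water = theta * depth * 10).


Step 1: Water (mm) = theta_FC * depth (cm) * 10
Step 2: Water = 0.35 * 55 * 10
Step 3: Water = 192.5 mm

192.5


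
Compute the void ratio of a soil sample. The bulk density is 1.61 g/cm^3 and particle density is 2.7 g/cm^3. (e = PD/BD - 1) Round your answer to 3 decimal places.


Step 1: e = PD / BD - 1
Step 2: e = 2.7 / 1.61 - 1
Step 3: e = 1.67702 - 1
Step 4: e = 0.677

0.677


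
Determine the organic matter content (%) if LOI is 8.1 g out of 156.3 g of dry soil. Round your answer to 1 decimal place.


Step 1: OM% = 100 * LOI / sample mass
Step 2: OM = 100 * 8.1 / 156.3
Step 3: OM = 5.2%

5.2


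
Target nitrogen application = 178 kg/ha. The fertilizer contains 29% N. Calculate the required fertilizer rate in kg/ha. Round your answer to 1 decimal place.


Step 1: Fertilizer rate = target N / (N content / 100)
Step 2: Rate = 178 / (29 / 100)
Step 3: Rate = 178 / 0.29
Step 4: Rate = 613.8 kg/ha

613.8


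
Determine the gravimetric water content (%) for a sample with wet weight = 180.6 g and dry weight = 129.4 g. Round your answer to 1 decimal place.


Step 1: Water mass = wet - dry = 180.6 - 129.4 = 51.2 g
Step 2: w = 100 * water mass / dry mass
Step 3: w = 100 * 51.2 / 129.4 = 39.6%

39.6


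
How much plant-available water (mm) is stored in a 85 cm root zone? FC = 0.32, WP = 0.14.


Step 1: Available water = (FC - WP) * depth * 10
Step 2: AW = (0.32 - 0.14) * 85 * 10
Step 3: AW = 0.18 * 85 * 10
Step 4: AW = 153.0 mm

153.0


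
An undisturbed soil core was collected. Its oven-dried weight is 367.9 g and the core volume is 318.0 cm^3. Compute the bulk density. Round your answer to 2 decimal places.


Step 1: Identify the formula: BD = dry mass / volume
Step 2: Substitute values: BD = 367.9 / 318.0
Step 3: BD = 1.16 g/cm^3

1.16


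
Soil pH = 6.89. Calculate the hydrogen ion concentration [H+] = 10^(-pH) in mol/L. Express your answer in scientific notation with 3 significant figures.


Step 1: [H+] = 10^(-pH)
Step 2: [H+] = 10^(-6.89)
Step 3: [H+] = 1.29e-07 mol/L

1.29e-07


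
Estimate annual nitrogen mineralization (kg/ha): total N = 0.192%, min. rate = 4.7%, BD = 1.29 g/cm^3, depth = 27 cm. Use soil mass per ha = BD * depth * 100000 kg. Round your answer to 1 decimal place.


Step 1: Soil mass per ha = BD * depth * 100000 = 1.29 * 27 * 100000 = 3483000 kg
Step 2: Total N pool = soil mass * N%/100 = 3483000 * 0.192/100 = 6687.36 kg/ha
Step 3: N mineralized = N pool * rate%/100 = 6687.36 * 4.7/100 = 314.3 kg/ha/yr

314.3


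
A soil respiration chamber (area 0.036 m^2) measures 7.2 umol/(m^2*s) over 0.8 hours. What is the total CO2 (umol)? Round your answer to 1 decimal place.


Step 1: Convert time to seconds: 0.8 hr * 3600 = 2880.0 s
Step 2: Total = flux * area * time_s
Step 3: Total = 7.2 * 0.036 * 2880.0
Step 4: Total = 746.5 umol

746.5


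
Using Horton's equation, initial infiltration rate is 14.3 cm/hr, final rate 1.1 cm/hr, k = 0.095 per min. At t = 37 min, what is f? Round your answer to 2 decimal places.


Step 1: f = fc + (f0 - fc) * exp(-k * t)
Step 2: exp(-0.095 * 37) = 0.029748
Step 3: f = 1.1 + (14.3 - 1.1) * 0.029748
Step 4: f = 1.1 + 13.2 * 0.029748
Step 5: f = 1.49 cm/hr

1.49


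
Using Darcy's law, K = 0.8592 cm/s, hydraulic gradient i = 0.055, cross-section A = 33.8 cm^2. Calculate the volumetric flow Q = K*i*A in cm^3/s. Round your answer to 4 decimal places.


Step 1: Apply Darcy's law: Q = K * i * A
Step 2: Q = 0.8592 * 0.055 * 33.8
Step 3: Q = 1.5973 cm^3/s

1.5973


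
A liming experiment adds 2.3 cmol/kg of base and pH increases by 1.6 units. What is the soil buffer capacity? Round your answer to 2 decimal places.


Step 1: BC = change in base / change in pH
Step 2: BC = 2.3 / 1.6
Step 3: BC = 1.44 cmol/(kg*pH unit)

1.44


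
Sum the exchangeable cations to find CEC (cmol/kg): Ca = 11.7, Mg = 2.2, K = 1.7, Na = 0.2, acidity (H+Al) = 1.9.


Step 1: CEC = Ca + Mg + K + Na + (H+Al)
Step 2: CEC = 11.7 + 2.2 + 1.7 + 0.2 + 1.9
Step 3: CEC = 17.7 cmol/kg

17.7


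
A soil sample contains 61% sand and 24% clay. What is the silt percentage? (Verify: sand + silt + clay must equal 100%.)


Step 1: sand + silt + clay = 100%
Step 2: silt = 100 - sand - clay
Step 3: silt = 100 - 61 - 24
Step 4: silt = 15%

15


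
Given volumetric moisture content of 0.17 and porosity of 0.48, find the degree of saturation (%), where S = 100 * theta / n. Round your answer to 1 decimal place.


Step 1: S = 100 * theta_v / n
Step 2: S = 100 * 0.17 / 0.48
Step 3: S = 35.4%

35.4


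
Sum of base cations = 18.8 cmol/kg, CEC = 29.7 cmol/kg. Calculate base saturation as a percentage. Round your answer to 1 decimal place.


Step 1: BS = 100 * (sum of bases) / CEC
Step 2: BS = 100 * 18.8 / 29.7
Step 3: BS = 63.3%

63.3


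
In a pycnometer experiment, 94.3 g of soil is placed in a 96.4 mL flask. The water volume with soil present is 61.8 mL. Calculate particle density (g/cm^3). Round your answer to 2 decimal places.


Step 1: Volume of solids = flask volume - water volume with soil
Step 2: V_solids = 96.4 - 61.8 = 34.6 mL
Step 3: Particle density = mass / V_solids = 94.3 / 34.6 = 2.73 g/cm^3

2.73


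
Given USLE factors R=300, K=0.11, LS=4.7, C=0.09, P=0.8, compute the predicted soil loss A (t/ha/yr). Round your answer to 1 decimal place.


Step 1: A = R * K * LS * C * P
Step 2: R * K = 300 * 0.11 = 33.0
Step 3: (R*K) * LS = 33.0 * 4.7 = 155.1
Step 4: * C * P = 155.1 * 0.09 * 0.8 = 11.2
Step 5: A = 11.2 t/(ha*yr)

11.2


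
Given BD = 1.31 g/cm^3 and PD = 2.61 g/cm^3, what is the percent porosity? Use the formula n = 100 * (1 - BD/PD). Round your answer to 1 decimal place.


Step 1: Formula: n = 100 * (1 - BD / PD)
Step 2: n = 100 * (1 - 1.31 / 2.61)
Step 3: n = 100 * (1 - 0.50192)
Step 4: n = 49.8%

49.8


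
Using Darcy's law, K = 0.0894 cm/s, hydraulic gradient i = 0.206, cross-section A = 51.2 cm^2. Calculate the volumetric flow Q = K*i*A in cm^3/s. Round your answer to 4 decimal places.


Step 1: Apply Darcy's law: Q = K * i * A
Step 2: Q = 0.0894 * 0.206 * 51.2
Step 3: Q = 0.9429 cm^3/s

0.9429


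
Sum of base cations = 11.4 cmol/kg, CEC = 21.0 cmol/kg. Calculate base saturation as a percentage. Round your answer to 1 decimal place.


Step 1: BS = 100 * (sum of bases) / CEC
Step 2: BS = 100 * 11.4 / 21.0
Step 3: BS = 54.3%

54.3


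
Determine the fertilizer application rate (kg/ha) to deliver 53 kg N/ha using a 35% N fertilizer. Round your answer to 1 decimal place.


Step 1: Fertilizer rate = target N / (N content / 100)
Step 2: Rate = 53 / (35 / 100)
Step 3: Rate = 53 / 0.35
Step 4: Rate = 151.4 kg/ha

151.4


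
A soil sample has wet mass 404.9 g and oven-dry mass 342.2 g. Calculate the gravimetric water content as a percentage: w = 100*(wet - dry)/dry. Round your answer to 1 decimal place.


Step 1: Water mass = wet - dry = 404.9 - 342.2 = 62.7 g
Step 2: w = 100 * water mass / dry mass
Step 3: w = 100 * 62.7 / 342.2 = 18.3%

18.3


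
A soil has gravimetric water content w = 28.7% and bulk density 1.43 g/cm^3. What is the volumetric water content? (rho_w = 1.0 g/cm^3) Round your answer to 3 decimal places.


Step 1: theta = (w / 100) * BD / rho_w
Step 2: theta = (28.7 / 100) * 1.43 / 1.0
Step 3: theta = 0.287 * 1.43
Step 4: theta = 0.41

0.41


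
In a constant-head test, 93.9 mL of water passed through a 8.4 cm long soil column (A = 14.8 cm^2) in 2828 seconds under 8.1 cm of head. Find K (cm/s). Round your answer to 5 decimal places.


Step 1: K = Q * L / (A * t * h)
Step 2: Numerator = 93.9 * 8.4 = 788.76
Step 3: Denominator = 14.8 * 2828 * 8.1 = 339020.64
Step 4: K = 788.76 / 339020.64 = 0.00233 cm/s

0.00233


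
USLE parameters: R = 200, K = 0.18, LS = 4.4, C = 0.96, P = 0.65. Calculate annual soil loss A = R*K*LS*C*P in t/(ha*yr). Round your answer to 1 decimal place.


Step 1: A = R * K * LS * C * P
Step 2: R * K = 200 * 0.18 = 36.0
Step 3: (R*K) * LS = 36.0 * 4.4 = 158.4
Step 4: * C * P = 158.4 * 0.96 * 0.65 = 98.8
Step 5: A = 98.8 t/(ha*yr)

98.8


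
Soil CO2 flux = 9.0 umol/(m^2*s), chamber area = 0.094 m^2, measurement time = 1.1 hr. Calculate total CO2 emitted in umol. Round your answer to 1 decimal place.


Step 1: Convert time to seconds: 1.1 hr * 3600 = 3960.0 s
Step 2: Total = flux * area * time_s
Step 3: Total = 9.0 * 0.094 * 3960.0
Step 4: Total = 3350.2 umol

3350.2


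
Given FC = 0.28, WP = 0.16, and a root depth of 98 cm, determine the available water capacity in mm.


Step 1: Available water = (FC - WP) * depth * 10
Step 2: AW = (0.28 - 0.16) * 98 * 10
Step 3: AW = 0.12 * 98 * 10
Step 4: AW = 117.6 mm

117.6


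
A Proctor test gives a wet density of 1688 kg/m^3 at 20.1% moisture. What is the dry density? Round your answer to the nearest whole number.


Step 1: Dry density = wet density / (1 + w/100)
Step 2: Dry density = 1688 / (1 + 20.1/100)
Step 3: Dry density = 1688 / 1.201
Step 4: Dry density = 1405 kg/m^3

1405


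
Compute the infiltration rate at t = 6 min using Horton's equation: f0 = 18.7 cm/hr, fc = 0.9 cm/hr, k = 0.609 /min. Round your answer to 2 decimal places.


Step 1: f = fc + (f0 - fc) * exp(-k * t)
Step 2: exp(-0.609 * 6) = 0.025887
Step 3: f = 0.9 + (18.7 - 0.9) * 0.025887
Step 4: f = 0.9 + 17.8 * 0.025887
Step 5: f = 1.36 cm/hr

1.36


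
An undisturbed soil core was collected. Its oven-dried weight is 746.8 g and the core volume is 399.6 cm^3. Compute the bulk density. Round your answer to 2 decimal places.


Step 1: Identify the formula: BD = dry mass / volume
Step 2: Substitute values: BD = 746.8 / 399.6
Step 3: BD = 1.87 g/cm^3

1.87


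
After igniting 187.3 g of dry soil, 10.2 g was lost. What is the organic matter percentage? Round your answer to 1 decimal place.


Step 1: OM% = 100 * LOI / sample mass
Step 2: OM = 100 * 10.2 / 187.3
Step 3: OM = 5.4%

5.4


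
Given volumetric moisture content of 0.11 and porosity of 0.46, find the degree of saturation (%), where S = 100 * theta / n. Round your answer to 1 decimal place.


Step 1: S = 100 * theta_v / n
Step 2: S = 100 * 0.11 / 0.46
Step 3: S = 23.9%

23.9


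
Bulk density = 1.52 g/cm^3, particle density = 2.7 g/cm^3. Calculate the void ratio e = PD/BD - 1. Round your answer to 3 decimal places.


Step 1: e = PD / BD - 1
Step 2: e = 2.7 / 1.52 - 1
Step 3: e = 1.77632 - 1
Step 4: e = 0.776

0.776


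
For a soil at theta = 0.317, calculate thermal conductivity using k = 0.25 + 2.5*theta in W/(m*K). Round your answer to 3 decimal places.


Step 1: k = 0.25 + 2.5 * theta
Step 2: k = 0.25 + 2.5 * 0.317
Step 3: k = 0.25 + 0.793
Step 4: k = 1.043 W/(m*K)

1.043


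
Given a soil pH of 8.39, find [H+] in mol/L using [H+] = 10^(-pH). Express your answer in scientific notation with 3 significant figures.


Step 1: [H+] = 10^(-pH)
Step 2: [H+] = 10^(-8.39)
Step 3: [H+] = 4.07e-09 mol/L

4.07e-09


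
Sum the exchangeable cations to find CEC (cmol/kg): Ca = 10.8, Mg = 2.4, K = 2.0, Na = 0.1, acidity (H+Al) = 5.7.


Step 1: CEC = Ca + Mg + K + Na + (H+Al)
Step 2: CEC = 10.8 + 2.4 + 2.0 + 0.1 + 5.7
Step 3: CEC = 21.0 cmol/kg

21.0


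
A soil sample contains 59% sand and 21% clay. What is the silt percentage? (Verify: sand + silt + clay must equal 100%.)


Step 1: sand + silt + clay = 100%
Step 2: silt = 100 - sand - clay
Step 3: silt = 100 - 59 - 21
Step 4: silt = 20%

20


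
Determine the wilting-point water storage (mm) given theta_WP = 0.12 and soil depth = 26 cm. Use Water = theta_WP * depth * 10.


Step 1: Water (mm) = theta_WP * depth * 10
Step 2: Water = 0.12 * 26 * 10
Step 3: Water = 31.2 mm

31.2


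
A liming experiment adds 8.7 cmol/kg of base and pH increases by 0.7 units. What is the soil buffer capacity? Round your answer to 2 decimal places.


Step 1: BC = change in base / change in pH
Step 2: BC = 8.7 / 0.7
Step 3: BC = 12.43 cmol/(kg*pH unit)

12.43


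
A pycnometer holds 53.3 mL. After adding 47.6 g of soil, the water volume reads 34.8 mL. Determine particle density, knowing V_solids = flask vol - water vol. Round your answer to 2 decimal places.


Step 1: Volume of solids = flask volume - water volume with soil
Step 2: V_solids = 53.3 - 34.8 = 18.5 mL
Step 3: Particle density = mass / V_solids = 47.6 / 18.5 = 2.57 g/cm^3

2.57


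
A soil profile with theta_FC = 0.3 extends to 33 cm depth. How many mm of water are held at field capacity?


Step 1: Water (mm) = theta_FC * depth (cm) * 10
Step 2: Water = 0.3 * 33 * 10
Step 3: Water = 99.0 mm

99.0


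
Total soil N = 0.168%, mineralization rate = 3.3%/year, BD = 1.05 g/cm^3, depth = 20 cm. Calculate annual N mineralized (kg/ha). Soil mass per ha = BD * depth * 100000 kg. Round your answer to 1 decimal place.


Step 1: Soil mass per ha = BD * depth * 100000 = 1.05 * 20 * 100000 = 2100000 kg
Step 2: Total N pool = soil mass * N%/100 = 2100000 * 0.168/100 = 3528.0 kg/ha
Step 3: N mineralized = N pool * rate%/100 = 3528.0 * 3.3/100 = 116.4 kg/ha/yr

116.4


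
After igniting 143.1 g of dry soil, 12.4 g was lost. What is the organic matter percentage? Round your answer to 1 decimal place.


Step 1: OM% = 100 * LOI / sample mass
Step 2: OM = 100 * 12.4 / 143.1
Step 3: OM = 8.7%

8.7


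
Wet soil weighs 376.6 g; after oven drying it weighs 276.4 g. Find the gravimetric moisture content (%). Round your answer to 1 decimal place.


Step 1: Water mass = wet - dry = 376.6 - 276.4 = 100.2 g
Step 2: w = 100 * water mass / dry mass
Step 3: w = 100 * 100.2 / 276.4 = 36.3%

36.3


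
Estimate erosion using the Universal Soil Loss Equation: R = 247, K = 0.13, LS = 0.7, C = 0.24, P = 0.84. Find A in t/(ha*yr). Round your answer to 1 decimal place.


Step 1: A = R * K * LS * C * P
Step 2: R * K = 247 * 0.13 = 32.11
Step 3: (R*K) * LS = 32.11 * 0.7 = 22.477
Step 4: * C * P = 22.477 * 0.24 * 0.84 = 4.5
Step 5: A = 4.5 t/(ha*yr)

4.5


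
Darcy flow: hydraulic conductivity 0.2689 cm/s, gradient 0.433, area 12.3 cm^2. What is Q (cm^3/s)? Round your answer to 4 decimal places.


Step 1: Apply Darcy's law: Q = K * i * A
Step 2: Q = 0.2689 * 0.433 * 12.3
Step 3: Q = 1.4321 cm^3/s

1.4321


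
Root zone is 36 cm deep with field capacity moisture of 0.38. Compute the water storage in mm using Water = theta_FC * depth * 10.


Step 1: Water (mm) = theta_FC * depth (cm) * 10
Step 2: Water = 0.38 * 36 * 10
Step 3: Water = 136.8 mm

136.8


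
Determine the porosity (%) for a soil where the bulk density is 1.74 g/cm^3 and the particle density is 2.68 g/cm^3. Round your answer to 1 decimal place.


Step 1: Formula: n = 100 * (1 - BD / PD)
Step 2: n = 100 * (1 - 1.74 / 2.68)
Step 3: n = 100 * (1 - 0.64925)
Step 4: n = 35.1%

35.1


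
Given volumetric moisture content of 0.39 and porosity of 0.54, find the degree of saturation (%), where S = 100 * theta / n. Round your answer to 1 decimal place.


Step 1: S = 100 * theta_v / n
Step 2: S = 100 * 0.39 / 0.54
Step 3: S = 72.2%

72.2


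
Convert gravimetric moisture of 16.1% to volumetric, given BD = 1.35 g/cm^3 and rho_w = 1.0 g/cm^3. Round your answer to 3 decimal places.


Step 1: theta = (w / 100) * BD / rho_w
Step 2: theta = (16.1 / 100) * 1.35 / 1.0
Step 3: theta = 0.161 * 1.35
Step 4: theta = 0.217

0.217


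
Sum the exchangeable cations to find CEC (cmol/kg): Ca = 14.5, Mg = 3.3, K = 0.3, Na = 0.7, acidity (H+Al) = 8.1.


Step 1: CEC = Ca + Mg + K + Na + (H+Al)
Step 2: CEC = 14.5 + 3.3 + 0.3 + 0.7 + 8.1
Step 3: CEC = 26.9 cmol/kg

26.9


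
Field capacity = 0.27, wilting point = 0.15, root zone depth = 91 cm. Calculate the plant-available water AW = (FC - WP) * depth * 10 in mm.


Step 1: Available water = (FC - WP) * depth * 10
Step 2: AW = (0.27 - 0.15) * 91 * 10
Step 3: AW = 0.12 * 91 * 10
Step 4: AW = 109.2 mm

109.2


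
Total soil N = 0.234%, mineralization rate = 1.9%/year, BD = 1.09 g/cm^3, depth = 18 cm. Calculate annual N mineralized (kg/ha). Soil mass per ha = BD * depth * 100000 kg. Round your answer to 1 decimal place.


Step 1: Soil mass per ha = BD * depth * 100000 = 1.09 * 18 * 100000 = 1962000 kg
Step 2: Total N pool = soil mass * N%/100 = 1962000 * 0.234/100 = 4591.08 kg/ha
Step 3: N mineralized = N pool * rate%/100 = 4591.08 * 1.9/100 = 87.2 kg/ha/yr

87.2


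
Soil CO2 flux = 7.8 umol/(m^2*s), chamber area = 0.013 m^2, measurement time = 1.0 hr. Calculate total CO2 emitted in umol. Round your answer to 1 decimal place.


Step 1: Convert time to seconds: 1.0 hr * 3600 = 3600.0 s
Step 2: Total = flux * area * time_s
Step 3: Total = 7.8 * 0.013 * 3600.0
Step 4: Total = 365.0 umol

365.0


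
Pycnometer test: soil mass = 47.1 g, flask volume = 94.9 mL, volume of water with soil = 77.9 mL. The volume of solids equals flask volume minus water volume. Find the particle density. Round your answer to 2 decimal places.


Step 1: Volume of solids = flask volume - water volume with soil
Step 2: V_solids = 94.9 - 77.9 = 17.0 mL
Step 3: Particle density = mass / V_solids = 47.1 / 17.0 = 2.77 g/cm^3

2.77


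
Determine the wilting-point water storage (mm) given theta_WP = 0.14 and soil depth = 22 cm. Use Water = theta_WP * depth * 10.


Step 1: Water (mm) = theta_WP * depth * 10
Step 2: Water = 0.14 * 22 * 10
Step 3: Water = 30.8 mm

30.8


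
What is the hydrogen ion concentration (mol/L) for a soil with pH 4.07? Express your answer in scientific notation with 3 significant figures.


Step 1: [H+] = 10^(-pH)
Step 2: [H+] = 10^(-4.07)
Step 3: [H+] = 8.51e-05 mol/L

8.51e-05


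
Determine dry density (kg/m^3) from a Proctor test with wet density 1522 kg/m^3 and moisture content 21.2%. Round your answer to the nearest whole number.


Step 1: Dry density = wet density / (1 + w/100)
Step 2: Dry density = 1522 / (1 + 21.2/100)
Step 3: Dry density = 1522 / 1.212
Step 4: Dry density = 1256 kg/m^3

1256


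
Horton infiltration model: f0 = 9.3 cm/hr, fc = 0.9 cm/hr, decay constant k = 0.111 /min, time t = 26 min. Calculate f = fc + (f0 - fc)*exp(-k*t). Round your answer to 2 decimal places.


Step 1: f = fc + (f0 - fc) * exp(-k * t)
Step 2: exp(-0.111 * 26) = 0.055799
Step 3: f = 0.9 + (9.3 - 0.9) * 0.055799
Step 4: f = 0.9 + 8.4 * 0.055799
Step 5: f = 1.37 cm/hr

1.37


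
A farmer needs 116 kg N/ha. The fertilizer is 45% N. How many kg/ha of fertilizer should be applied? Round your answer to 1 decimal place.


Step 1: Fertilizer rate = target N / (N content / 100)
Step 2: Rate = 116 / (45 / 100)
Step 3: Rate = 116 / 0.45
Step 4: Rate = 257.8 kg/ha

257.8


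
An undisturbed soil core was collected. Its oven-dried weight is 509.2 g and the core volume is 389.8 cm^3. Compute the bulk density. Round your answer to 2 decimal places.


Step 1: Identify the formula: BD = dry mass / volume
Step 2: Substitute values: BD = 509.2 / 389.8
Step 3: BD = 1.31 g/cm^3

1.31


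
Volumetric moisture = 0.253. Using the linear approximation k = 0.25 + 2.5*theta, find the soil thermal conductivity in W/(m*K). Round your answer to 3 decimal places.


Step 1: k = 0.25 + 2.5 * theta
Step 2: k = 0.25 + 2.5 * 0.253
Step 3: k = 0.25 + 0.633
Step 4: k = 0.883 W/(m*K)

0.883


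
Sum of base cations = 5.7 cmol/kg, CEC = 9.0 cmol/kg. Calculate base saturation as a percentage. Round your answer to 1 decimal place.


Step 1: BS = 100 * (sum of bases) / CEC
Step 2: BS = 100 * 5.7 / 9.0
Step 3: BS = 63.3%

63.3


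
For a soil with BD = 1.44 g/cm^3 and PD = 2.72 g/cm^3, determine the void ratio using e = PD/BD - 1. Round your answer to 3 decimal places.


Step 1: e = PD / BD - 1
Step 2: e = 2.72 / 1.44 - 1
Step 3: e = 1.88889 - 1
Step 4: e = 0.889

0.889


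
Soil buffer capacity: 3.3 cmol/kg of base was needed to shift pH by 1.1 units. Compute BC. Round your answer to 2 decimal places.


Step 1: BC = change in base / change in pH
Step 2: BC = 3.3 / 1.1
Step 3: BC = 3.0 cmol/(kg*pH unit)

3.0


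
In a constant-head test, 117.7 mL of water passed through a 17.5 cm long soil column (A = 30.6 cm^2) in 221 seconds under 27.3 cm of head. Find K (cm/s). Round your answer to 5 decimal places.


Step 1: K = Q * L / (A * t * h)
Step 2: Numerator = 117.7 * 17.5 = 2059.75
Step 3: Denominator = 30.6 * 221 * 27.3 = 184618.98
Step 4: K = 2059.75 / 184618.98 = 0.01116 cm/s

0.01116


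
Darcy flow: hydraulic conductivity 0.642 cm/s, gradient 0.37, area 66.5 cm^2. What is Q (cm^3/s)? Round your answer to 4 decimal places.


Step 1: Apply Darcy's law: Q = K * i * A
Step 2: Q = 0.642 * 0.37 * 66.5
Step 3: Q = 15.7964 cm^3/s

15.7964


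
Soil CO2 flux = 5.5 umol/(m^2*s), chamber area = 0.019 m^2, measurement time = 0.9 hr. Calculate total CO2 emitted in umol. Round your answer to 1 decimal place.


Step 1: Convert time to seconds: 0.9 hr * 3600 = 3240.0 s
Step 2: Total = flux * area * time_s
Step 3: Total = 5.5 * 0.019 * 3240.0
Step 4: Total = 338.6 umol

338.6


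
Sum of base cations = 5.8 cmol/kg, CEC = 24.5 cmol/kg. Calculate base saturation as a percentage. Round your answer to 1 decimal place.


Step 1: BS = 100 * (sum of bases) / CEC
Step 2: BS = 100 * 5.8 / 24.5
Step 3: BS = 23.7%

23.7


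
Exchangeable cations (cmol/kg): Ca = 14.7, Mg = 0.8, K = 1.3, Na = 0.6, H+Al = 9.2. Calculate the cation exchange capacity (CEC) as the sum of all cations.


Step 1: CEC = Ca + Mg + K + Na + (H+Al)
Step 2: CEC = 14.7 + 0.8 + 1.3 + 0.6 + 9.2
Step 3: CEC = 26.6 cmol/kg

26.6


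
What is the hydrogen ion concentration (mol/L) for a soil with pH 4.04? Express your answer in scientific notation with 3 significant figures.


Step 1: [H+] = 10^(-pH)
Step 2: [H+] = 10^(-4.04)
Step 3: [H+] = 9.12e-05 mol/L

9.12e-05


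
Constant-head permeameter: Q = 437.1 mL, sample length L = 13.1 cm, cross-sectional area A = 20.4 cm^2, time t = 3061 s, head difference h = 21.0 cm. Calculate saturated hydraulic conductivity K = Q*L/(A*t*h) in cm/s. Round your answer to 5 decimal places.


Step 1: K = Q * L / (A * t * h)
Step 2: Numerator = 437.1 * 13.1 = 5726.01
Step 3: Denominator = 20.4 * 3061 * 21.0 = 1311332.4
Step 4: K = 5726.01 / 1311332.4 = 0.00437 cm/s

0.00437


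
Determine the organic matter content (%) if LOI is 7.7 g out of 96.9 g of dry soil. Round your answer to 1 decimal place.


Step 1: OM% = 100 * LOI / sample mass
Step 2: OM = 100 * 7.7 / 96.9
Step 3: OM = 7.9%

7.9


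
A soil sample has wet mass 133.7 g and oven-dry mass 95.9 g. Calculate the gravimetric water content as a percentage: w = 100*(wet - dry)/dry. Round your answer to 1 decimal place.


Step 1: Water mass = wet - dry = 133.7 - 95.9 = 37.8 g
Step 2: w = 100 * water mass / dry mass
Step 3: w = 100 * 37.8 / 95.9 = 39.4%

39.4


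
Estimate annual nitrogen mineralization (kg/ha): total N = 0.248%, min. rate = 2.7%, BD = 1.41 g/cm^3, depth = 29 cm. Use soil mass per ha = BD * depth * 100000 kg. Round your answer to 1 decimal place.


Step 1: Soil mass per ha = BD * depth * 100000 = 1.41 * 29 * 100000 = 4089000 kg
Step 2: Total N pool = soil mass * N%/100 = 4089000 * 0.248/100 = 10140.72 kg/ha
Step 3: N mineralized = N pool * rate%/100 = 10140.72 * 2.7/100 = 273.8 kg/ha/yr

273.8


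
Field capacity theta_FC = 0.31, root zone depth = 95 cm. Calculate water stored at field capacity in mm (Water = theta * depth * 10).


Step 1: Water (mm) = theta_FC * depth (cm) * 10
Step 2: Water = 0.31 * 95 * 10
Step 3: Water = 294.5 mm

294.5


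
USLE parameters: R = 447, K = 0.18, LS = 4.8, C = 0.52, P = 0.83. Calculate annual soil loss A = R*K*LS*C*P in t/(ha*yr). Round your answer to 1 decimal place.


Step 1: A = R * K * LS * C * P
Step 2: R * K = 447 * 0.18 = 80.46
Step 3: (R*K) * LS = 80.46 * 4.8 = 386.208
Step 4: * C * P = 386.208 * 0.52 * 0.83 = 166.7
Step 5: A = 166.7 t/(ha*yr)

166.7


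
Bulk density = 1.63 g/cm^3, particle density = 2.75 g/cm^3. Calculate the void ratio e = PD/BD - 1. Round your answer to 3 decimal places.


Step 1: e = PD / BD - 1
Step 2: e = 2.75 / 1.63 - 1
Step 3: e = 1.68712 - 1
Step 4: e = 0.687

0.687


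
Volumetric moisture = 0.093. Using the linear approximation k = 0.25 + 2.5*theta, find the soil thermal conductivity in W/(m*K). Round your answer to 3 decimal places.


Step 1: k = 0.25 + 2.5 * theta
Step 2: k = 0.25 + 2.5 * 0.093
Step 3: k = 0.25 + 0.233
Step 4: k = 0.483 W/(m*K)

0.483


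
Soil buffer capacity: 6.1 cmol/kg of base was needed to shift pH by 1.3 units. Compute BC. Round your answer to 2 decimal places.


Step 1: BC = change in base / change in pH
Step 2: BC = 6.1 / 1.3
Step 3: BC = 4.69 cmol/(kg*pH unit)

4.69


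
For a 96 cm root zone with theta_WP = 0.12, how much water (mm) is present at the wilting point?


Step 1: Water (mm) = theta_WP * depth * 10
Step 2: Water = 0.12 * 96 * 10
Step 3: Water = 115.2 mm

115.2


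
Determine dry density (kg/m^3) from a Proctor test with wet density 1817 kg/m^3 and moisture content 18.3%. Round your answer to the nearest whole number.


Step 1: Dry density = wet density / (1 + w/100)
Step 2: Dry density = 1817 / (1 + 18.3/100)
Step 3: Dry density = 1817 / 1.183
Step 4: Dry density = 1536 kg/m^3

1536


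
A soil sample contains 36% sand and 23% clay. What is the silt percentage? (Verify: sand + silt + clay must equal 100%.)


Step 1: sand + silt + clay = 100%
Step 2: silt = 100 - sand - clay
Step 3: silt = 100 - 36 - 23
Step 4: silt = 41%

41


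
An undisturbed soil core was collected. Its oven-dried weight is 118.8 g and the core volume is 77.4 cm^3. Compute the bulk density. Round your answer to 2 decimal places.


Step 1: Identify the formula: BD = dry mass / volume
Step 2: Substitute values: BD = 118.8 / 77.4
Step 3: BD = 1.53 g/cm^3

1.53


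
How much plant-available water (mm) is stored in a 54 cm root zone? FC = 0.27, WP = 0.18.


Step 1: Available water = (FC - WP) * depth * 10
Step 2: AW = (0.27 - 0.18) * 54 * 10
Step 3: AW = 0.09 * 54 * 10
Step 4: AW = 48.6 mm

48.6


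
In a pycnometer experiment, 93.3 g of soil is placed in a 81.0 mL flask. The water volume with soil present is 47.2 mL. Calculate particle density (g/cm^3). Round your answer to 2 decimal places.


Step 1: Volume of solids = flask volume - water volume with soil
Step 2: V_solids = 81.0 - 47.2 = 33.8 mL
Step 3: Particle density = mass / V_solids = 93.3 / 33.8 = 2.76 g/cm^3

2.76


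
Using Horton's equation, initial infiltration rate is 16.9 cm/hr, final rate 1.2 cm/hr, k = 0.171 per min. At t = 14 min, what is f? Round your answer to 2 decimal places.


Step 1: f = fc + (f0 - fc) * exp(-k * t)
Step 2: exp(-0.171 * 14) = 0.091264
Step 3: f = 1.2 + (16.9 - 1.2) * 0.091264
Step 4: f = 1.2 + 15.7 * 0.091264
Step 5: f = 2.63 cm/hr

2.63


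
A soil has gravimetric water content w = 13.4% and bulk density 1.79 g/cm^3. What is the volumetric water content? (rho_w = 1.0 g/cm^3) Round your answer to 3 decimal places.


Step 1: theta = (w / 100) * BD / rho_w
Step 2: theta = (13.4 / 100) * 1.79 / 1.0
Step 3: theta = 0.134 * 1.79
Step 4: theta = 0.24

0.24


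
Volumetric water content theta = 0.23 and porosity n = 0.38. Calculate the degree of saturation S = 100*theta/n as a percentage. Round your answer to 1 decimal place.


Step 1: S = 100 * theta_v / n
Step 2: S = 100 * 0.23 / 0.38
Step 3: S = 60.5%

60.5


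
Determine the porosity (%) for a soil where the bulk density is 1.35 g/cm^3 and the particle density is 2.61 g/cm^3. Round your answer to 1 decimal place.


Step 1: Formula: n = 100 * (1 - BD / PD)
Step 2: n = 100 * (1 - 1.35 / 2.61)
Step 3: n = 100 * (1 - 0.51724)
Step 4: n = 48.3%

48.3


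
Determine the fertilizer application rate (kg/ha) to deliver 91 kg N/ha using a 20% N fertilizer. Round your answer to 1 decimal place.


Step 1: Fertilizer rate = target N / (N content / 100)
Step 2: Rate = 91 / (20 / 100)
Step 3: Rate = 91 / 0.2
Step 4: Rate = 455.0 kg/ha

455.0


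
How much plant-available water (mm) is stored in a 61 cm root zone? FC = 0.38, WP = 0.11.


Step 1: Available water = (FC - WP) * depth * 10
Step 2: AW = (0.38 - 0.11) * 61 * 10
Step 3: AW = 0.27 * 61 * 10
Step 4: AW = 164.7 mm

164.7


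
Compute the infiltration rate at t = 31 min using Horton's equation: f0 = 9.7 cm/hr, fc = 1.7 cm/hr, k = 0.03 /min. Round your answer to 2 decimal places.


Step 1: f = fc + (f0 - fc) * exp(-k * t)
Step 2: exp(-0.03 * 31) = 0.394554
Step 3: f = 1.7 + (9.7 - 1.7) * 0.394554
Step 4: f = 1.7 + 8.0 * 0.394554
Step 5: f = 4.86 cm/hr

4.86


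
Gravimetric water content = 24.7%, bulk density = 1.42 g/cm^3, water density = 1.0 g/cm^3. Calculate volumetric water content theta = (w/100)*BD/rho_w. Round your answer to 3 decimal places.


Step 1: theta = (w / 100) * BD / rho_w
Step 2: theta = (24.7 / 100) * 1.42 / 1.0
Step 3: theta = 0.247 * 1.42
Step 4: theta = 0.351

0.351


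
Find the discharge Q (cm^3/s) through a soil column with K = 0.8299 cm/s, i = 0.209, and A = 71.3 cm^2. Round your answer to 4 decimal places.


Step 1: Apply Darcy's law: Q = K * i * A
Step 2: Q = 0.8299 * 0.209 * 71.3
Step 3: Q = 12.3669 cm^3/s

12.3669


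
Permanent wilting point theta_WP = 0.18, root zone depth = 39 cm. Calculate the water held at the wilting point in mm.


Step 1: Water (mm) = theta_WP * depth * 10
Step 2: Water = 0.18 * 39 * 10
Step 3: Water = 70.2 mm

70.2


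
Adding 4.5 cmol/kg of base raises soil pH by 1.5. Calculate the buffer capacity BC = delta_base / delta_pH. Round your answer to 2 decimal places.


Step 1: BC = change in base / change in pH
Step 2: BC = 4.5 / 1.5
Step 3: BC = 3.0 cmol/(kg*pH unit)

3.0
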